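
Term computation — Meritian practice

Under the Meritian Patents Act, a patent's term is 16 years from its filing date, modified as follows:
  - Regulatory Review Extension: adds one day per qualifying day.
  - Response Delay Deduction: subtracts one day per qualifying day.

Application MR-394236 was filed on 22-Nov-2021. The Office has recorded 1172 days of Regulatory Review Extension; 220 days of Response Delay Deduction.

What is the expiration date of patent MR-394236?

2040-07-01

Base term: filing date + 16 years → 22 November 2037.
Regulatory Review Extension: +1172 days → 6 February 2041.
Response Delay Deduction: −220 days → 1 July 2040.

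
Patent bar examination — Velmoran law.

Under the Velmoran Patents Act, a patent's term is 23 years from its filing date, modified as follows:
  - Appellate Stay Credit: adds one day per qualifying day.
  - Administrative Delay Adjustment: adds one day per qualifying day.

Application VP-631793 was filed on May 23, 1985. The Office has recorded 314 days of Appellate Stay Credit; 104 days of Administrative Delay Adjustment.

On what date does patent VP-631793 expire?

2009-07-15

Base term: filing date + 23 years → 23 May 2008.
Appellate Stay Credit: +314 days → 2 April 2009.
Administrative Delay Adjustment: +104 days → 15 July 2009.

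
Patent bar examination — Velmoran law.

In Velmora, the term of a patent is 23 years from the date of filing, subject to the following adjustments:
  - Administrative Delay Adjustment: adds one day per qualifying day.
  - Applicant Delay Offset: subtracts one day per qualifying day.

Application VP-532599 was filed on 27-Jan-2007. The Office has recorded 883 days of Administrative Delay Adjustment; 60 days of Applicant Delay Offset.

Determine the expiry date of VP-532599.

April 29, 2032

Base term: filing date + 23 years → 27 January 2030.
Administrative Delay Adjustment: +883 days → 28 June 2032.
Applicant Delay Offset: −60 days → 29 April 2032.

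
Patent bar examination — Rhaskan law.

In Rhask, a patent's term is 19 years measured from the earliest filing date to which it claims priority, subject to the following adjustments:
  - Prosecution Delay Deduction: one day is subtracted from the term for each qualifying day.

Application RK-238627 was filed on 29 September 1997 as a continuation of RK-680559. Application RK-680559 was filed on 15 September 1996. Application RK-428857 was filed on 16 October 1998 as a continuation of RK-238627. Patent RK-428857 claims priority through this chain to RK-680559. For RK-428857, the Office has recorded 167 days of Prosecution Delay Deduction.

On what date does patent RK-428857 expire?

2015-04-01

Earliest priority filing: 15 September 1996.
Base term: 15 September 1996 + 19 years → 15 September 2015.
Prosecution Delay Deduction: −167 days → 1 April 2015.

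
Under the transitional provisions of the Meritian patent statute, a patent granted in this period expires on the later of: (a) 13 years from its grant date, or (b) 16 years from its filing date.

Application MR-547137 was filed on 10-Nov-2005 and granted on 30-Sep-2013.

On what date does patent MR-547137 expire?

(a) grant + 13 years → 30 September 2026.
(b) filing + 16 years → 10 November 2021.
Later of the two: 30 September 2026.

2026-09-30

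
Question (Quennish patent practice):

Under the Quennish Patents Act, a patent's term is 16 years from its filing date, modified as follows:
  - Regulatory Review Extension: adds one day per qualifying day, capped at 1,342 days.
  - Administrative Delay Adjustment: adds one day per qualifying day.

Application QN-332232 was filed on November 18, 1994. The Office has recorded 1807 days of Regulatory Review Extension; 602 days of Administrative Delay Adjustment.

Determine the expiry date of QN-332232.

2016-03-15

Base term: filing date + 16 years → 18 November 2010.
Regulatory Review Extension: 1807 days claimed exceeds the 1342-day cap, so +1342 days → 22 July 2014.
Administrative Delay Adjustment: +602 days → 15 March 2016.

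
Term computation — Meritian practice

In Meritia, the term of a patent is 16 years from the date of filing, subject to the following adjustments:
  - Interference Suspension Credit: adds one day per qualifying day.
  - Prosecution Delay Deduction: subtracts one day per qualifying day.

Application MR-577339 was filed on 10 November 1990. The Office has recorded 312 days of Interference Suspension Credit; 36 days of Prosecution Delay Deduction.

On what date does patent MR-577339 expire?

Base term: filing date + 16 years → 10 November 2006.
Interference Suspension Credit: +312 days → 18 September 2007.
Prosecution Delay Deduction: −36 days → 13 August 2007.

August 13, 2007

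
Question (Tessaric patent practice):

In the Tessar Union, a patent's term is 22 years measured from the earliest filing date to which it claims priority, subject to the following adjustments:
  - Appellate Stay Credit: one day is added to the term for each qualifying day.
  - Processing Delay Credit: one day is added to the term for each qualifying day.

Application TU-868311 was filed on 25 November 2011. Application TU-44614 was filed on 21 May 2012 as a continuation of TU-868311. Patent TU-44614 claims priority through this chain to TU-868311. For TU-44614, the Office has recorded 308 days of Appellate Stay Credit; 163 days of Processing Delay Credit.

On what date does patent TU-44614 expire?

March 11, 2035

Earliest priority filing: 25 November 2011.
Base term: 25 November 2011 + 22 years → 25 November 2033.
Appellate Stay Credit: +308 days → 29 September 2034.
Processing Delay Credit: +163 days → 11 March 2035.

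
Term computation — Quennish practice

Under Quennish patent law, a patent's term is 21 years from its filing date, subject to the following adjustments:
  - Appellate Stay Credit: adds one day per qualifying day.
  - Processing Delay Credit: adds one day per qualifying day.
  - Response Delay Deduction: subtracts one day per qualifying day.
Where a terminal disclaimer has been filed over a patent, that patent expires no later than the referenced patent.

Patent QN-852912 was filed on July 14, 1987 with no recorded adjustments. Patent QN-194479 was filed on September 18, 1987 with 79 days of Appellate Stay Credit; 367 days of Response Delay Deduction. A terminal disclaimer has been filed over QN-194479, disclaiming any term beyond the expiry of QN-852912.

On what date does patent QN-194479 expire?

Natural term of QN-194479:
  Base: filing + 21 years → 18 September 2008.
  Appellate Stay Credit: +79 days → 6 December 2008.
  Response Delay Deduction: −367 days → 5 December 2007.
Expiry of referenced patent QN-852912:
  Base: filing + 21 years → 14 July 2008.
Terminal disclaimer: QN-194479 expires on the earlier of 5 December 2007 and 14 July 2008.

December 5, 2007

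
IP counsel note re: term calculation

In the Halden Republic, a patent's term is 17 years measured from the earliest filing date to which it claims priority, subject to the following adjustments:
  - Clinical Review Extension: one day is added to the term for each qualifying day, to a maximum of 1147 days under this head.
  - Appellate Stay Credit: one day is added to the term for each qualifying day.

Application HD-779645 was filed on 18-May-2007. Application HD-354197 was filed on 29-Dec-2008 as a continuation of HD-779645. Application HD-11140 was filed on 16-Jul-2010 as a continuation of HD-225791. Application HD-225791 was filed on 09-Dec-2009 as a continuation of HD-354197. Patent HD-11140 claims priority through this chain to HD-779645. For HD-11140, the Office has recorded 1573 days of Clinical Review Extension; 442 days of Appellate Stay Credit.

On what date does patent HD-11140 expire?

September 23, 2028

Earliest priority filing: 18 May 2007.
Base term: 18 May 2007 + 17 years → 18 May 2024.
Clinical Review Extension: 1573 days claimed exceeds the 1147-day cap, so +1147 days → 9 July 2027.
Appellate Stay Credit: +442 days → 23 September 2028.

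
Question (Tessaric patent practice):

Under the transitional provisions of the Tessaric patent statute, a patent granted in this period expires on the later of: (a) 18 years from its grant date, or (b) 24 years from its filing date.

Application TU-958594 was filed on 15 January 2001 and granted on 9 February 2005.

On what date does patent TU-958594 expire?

2025-01-15

(a) grant + 18 years → 9 February 2023.
(b) filing + 24 years → 15 January 2025.
Later of the two: 15 January 2025.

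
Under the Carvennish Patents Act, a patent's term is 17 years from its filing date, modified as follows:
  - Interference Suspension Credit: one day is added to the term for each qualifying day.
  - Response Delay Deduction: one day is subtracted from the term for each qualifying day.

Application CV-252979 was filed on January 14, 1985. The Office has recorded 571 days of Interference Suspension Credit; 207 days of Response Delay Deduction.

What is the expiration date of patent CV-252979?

January 13, 2003

Base term: filing date + 17 years → 14 January 2002.
Interference Suspension Credit: +571 days → 8 August 2003.
Response Delay Deduction: −207 days → 13 January 2003.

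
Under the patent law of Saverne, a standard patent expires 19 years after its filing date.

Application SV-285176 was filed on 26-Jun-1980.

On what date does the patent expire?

Filing date + 19 years → 26 June 1999.

1999-06-26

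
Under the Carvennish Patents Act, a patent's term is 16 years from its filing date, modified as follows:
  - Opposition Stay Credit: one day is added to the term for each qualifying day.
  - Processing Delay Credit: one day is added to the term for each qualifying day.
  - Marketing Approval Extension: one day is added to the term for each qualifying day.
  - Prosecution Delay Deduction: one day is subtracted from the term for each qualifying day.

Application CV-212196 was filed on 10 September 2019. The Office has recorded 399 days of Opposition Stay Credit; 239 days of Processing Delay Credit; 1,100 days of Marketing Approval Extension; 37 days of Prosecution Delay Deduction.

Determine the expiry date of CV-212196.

2040-05-07

Base term: filing date + 16 years → 10 September 2035.
Opposition Stay Credit: +399 days → 13 October 2036.
Processing Delay Credit: +239 days → 9 June 2037.
Marketing Approval Extension: +1100 days → 13 June 2040.
Prosecution Delay Deduction: −37 days → 7 May 2040.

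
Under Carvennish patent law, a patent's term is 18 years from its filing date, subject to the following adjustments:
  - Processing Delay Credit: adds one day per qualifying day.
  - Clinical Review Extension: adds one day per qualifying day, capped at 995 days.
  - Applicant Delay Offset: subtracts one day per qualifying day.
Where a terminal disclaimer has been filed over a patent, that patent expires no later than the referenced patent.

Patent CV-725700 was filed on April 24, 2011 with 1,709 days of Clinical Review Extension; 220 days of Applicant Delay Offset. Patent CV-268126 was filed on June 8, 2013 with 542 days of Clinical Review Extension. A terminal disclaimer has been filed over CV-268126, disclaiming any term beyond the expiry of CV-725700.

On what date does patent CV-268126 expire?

2031-06-08

Natural term of CV-268126:
  Base: filing + 18 years → 8 June 2031.
  Clinical Review Extension: 542 days (within the 995-day cap) → +542 days → 1 December 2032.
Expiry of referenced patent CV-725700:
  Base: filing + 18 years → 24 April 2029.
  Clinical Review Extension: 1709 days claimed exceeds the 995-day cap, so +995 days → 14 January 2032.
  Applicant Delay Offset: −220 days → 8 June 2031.
Terminal disclaimer: CV-268126 expires on the earlier of 1 December 2032 and 8 June 2031.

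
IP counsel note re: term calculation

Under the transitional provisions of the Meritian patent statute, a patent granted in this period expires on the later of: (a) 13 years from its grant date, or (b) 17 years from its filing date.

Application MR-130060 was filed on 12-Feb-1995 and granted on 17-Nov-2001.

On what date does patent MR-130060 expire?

2014-11-17

(a) grant + 13 years → 17 November 2014.
(b) filing + 17 years → 12 February 2012.
Later of the two: 17 November 2014.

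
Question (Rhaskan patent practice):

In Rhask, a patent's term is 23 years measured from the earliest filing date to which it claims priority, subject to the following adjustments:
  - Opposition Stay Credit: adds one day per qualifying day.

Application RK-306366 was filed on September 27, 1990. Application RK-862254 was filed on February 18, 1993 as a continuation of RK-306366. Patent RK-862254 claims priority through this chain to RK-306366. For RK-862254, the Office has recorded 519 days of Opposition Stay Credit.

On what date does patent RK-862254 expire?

Earliest priority filing: 27 September 1990.
Base term: 27 September 1990 + 23 years → 27 September 2013.
Opposition Stay Credit: +519 days → 28 February 2015.

2015-02-28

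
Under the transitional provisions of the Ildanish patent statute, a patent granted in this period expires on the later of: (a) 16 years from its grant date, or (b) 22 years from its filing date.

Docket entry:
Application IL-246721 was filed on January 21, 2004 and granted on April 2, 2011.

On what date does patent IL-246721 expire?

(a) grant + 16 years → 2 April 2027.
(b) filing + 22 years → 21 January 2026.
Later of the two: 2 April 2027.

2027-04-02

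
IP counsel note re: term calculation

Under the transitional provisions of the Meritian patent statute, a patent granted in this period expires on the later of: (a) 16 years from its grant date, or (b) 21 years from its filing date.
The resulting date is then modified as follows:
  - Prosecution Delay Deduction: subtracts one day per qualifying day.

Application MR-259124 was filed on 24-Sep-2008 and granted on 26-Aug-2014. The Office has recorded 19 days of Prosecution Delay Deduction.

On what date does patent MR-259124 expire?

2030-08-07

(a) grant + 16 years → 26 August 2030.
(b) filing + 21 years → 24 September 2029.
Later of the two: 26 August 2030.
Prosecution Delay Deduction: −19 days → 7 August 2030.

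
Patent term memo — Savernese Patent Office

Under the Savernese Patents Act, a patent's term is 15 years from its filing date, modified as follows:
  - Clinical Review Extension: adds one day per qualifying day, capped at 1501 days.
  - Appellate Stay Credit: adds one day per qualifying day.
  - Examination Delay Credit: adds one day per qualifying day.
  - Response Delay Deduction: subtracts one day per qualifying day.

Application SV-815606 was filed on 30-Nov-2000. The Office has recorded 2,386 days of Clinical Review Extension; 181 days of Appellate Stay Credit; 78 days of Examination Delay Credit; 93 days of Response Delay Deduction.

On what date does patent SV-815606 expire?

Base term: filing date + 15 years → 30 November 2015.
Clinical Review Extension: 2386 days claimed exceeds the 1501-day cap, so +1501 days → 9 January 2020.
Appellate Stay Credit: +181 days → 8 July 2020.
Examination Delay Credit: +78 days → 24 September 2020.
Response Delay Deduction: −93 days → 23 June 2020.

2020-06-23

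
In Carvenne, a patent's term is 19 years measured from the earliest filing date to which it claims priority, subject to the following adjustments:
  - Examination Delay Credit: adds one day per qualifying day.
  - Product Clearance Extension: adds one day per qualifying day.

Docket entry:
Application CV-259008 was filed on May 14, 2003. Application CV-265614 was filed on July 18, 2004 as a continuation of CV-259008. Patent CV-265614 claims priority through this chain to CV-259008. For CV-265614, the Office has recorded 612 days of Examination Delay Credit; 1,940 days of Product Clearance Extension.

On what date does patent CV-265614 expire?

May 9, 2029

Earliest priority filing: 14 May 2003.
Base term: 14 May 2003 + 19 years → 14 May 2022.
Examination Delay Credit: +612 days → 16 January 2024.
Product Clearance Extension: +1940 days → 9 May 2029.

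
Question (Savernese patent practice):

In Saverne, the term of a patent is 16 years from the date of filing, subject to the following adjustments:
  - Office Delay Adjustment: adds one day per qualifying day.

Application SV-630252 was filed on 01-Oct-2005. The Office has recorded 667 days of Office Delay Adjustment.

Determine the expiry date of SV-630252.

Base term: filing date + 16 years → 1 October 2021.
Office Delay Adjustment: +667 days → 30 July 2023.

July 30, 2023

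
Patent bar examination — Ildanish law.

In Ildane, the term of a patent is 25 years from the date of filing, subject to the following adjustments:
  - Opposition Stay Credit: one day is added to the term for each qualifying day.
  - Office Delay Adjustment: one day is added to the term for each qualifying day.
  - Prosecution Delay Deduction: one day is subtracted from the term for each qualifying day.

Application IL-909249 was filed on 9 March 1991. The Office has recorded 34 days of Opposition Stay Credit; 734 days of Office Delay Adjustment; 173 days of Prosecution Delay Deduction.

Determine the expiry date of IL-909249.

Base term: filing date + 25 years → 9 March 2016.
Opposition Stay Credit: +34 days → 12 April 2016.
Office Delay Adjustment: +734 days → 16 April 2018.
Prosecution Delay Deduction: −173 days → 25 October 2017.

2017-10-25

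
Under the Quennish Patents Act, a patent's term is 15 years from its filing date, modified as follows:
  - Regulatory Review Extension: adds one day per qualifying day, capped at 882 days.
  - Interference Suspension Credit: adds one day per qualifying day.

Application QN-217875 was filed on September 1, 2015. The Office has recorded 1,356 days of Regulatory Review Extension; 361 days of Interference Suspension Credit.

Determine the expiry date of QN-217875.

Base term: filing date + 15 years → 1 September 2030.
Regulatory Review Extension: 1356 days claimed exceeds the 882-day cap, so +882 days → 30 January 2033.
Interference Suspension Credit: +361 days → 26 January 2034.

January 26, 2034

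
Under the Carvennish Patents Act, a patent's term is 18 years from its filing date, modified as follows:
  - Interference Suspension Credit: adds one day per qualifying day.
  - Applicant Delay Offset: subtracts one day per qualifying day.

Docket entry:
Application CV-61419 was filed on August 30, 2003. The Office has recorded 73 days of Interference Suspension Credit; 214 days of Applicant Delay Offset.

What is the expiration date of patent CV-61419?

Base term: filing date + 18 years → 30 August 2021.
Interference Suspension Credit: +73 days → 11 November 2021.
Applicant Delay Offset: −214 days → 11 April 2021.

April 11, 2021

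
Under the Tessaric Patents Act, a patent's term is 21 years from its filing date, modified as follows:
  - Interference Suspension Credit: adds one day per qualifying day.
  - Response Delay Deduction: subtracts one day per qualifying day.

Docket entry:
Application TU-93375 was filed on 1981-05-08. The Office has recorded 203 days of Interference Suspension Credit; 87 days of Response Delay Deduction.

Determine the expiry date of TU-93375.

Base term: filing date + 21 years → 8 May 2002.
Interference Suspension Credit: +203 days → 27 November 2002.
Response Delay Deduction: −87 days → 1 September 2002.

September 1, 2002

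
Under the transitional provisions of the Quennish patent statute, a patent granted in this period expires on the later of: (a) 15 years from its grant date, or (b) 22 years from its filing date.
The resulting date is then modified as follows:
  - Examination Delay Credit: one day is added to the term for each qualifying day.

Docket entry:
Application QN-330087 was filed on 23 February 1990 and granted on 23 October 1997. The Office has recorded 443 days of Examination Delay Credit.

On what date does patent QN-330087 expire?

(a) grant + 15 years → 23 October 2012.
(b) filing + 22 years → 23 February 2012.
Later of the two: 23 October 2012.
Examination Delay Credit: +443 days → 9 January 2014.

January 9, 2014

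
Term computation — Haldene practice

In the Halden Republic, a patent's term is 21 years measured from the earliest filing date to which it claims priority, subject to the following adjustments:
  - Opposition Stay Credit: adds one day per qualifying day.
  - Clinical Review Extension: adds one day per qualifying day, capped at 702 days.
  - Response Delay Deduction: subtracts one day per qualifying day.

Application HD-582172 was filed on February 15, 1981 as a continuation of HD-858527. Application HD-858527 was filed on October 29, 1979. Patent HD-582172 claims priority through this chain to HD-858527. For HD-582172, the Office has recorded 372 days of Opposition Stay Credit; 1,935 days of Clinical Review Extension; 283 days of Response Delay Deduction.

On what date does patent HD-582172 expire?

December 29, 2002

Earliest priority filing: 29 October 1979.
Base term: 29 October 1979 + 21 years → 29 October 2000.
Opposition Stay Credit: +372 days → 5 November 2001.
Clinical Review Extension: 1935 days claimed exceeds the 702-day cap, so +702 days → 8 October 2003.
Response Delay Deduction: −283 days → 29 December 2002.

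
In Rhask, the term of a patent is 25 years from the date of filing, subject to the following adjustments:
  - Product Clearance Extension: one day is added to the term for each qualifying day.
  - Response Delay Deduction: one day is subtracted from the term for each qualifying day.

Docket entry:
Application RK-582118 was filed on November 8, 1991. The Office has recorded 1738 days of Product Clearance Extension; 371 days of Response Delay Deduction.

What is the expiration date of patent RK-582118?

August 6, 2020

Base term: filing date + 25 years → 8 November 2016.
Product Clearance Extension: +1738 days → 12 August 2021.
Response Delay Deduction: −371 days → 6 August 2020.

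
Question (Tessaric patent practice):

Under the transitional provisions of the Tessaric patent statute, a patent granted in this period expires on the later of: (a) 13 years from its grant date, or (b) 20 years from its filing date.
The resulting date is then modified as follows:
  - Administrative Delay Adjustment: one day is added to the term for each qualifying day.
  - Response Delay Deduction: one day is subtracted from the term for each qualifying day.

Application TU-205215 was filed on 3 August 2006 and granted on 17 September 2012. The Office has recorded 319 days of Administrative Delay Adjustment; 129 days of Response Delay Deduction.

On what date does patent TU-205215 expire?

(a) grant + 13 years → 17 September 2025.
(b) filing + 20 years → 3 August 2026.
Later of the two: 3 August 2026.
Administrative Delay Adjustment: +319 days → 18 June 2027.
Response Delay Deduction: −129 days → 9 February 2027.

2027-02-09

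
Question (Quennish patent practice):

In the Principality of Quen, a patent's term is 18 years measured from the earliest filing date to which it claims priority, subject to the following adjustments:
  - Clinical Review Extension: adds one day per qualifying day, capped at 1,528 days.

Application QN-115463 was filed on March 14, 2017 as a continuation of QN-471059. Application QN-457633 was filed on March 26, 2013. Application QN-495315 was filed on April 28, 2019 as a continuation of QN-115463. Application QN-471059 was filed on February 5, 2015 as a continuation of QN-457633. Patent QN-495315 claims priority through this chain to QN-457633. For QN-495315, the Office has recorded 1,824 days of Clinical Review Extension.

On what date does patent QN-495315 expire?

June 1, 2035

Earliest priority filing: 26 March 2013.
Base term: 26 March 2013 + 18 years → 26 March 2031.
Clinical Review Extension: 1824 days claimed exceeds the 1528-day cap, so +1528 days → 1 June 2035.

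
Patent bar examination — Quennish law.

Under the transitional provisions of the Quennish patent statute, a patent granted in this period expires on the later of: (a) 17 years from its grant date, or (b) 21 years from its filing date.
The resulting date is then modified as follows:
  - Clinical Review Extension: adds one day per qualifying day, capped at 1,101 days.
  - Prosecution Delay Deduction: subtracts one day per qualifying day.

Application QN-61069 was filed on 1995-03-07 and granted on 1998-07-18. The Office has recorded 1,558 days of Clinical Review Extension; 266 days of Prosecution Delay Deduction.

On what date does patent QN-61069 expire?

(a) grant + 17 years → 18 July 2015.
(b) filing + 21 years → 7 March 2016.
Later of the two: 7 March 2016.
Clinical Review Extension: 1558 days claimed exceeds the 1101-day cap, so +1101 days → 13 March 2019.
Prosecution Delay Deduction: −266 days → 20 June 2018.

2018-06-20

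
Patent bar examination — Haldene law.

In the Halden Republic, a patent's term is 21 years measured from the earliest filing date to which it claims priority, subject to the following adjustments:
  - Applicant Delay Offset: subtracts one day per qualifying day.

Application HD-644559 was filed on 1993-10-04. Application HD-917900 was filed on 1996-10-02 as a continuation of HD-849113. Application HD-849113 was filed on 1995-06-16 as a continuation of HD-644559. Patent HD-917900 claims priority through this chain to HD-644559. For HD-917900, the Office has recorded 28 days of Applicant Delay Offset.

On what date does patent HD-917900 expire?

September 6, 2014

Earliest priority filing: 4 October 1993.
Base term: 4 October 1993 + 21 years → 4 October 2014.
Applicant Delay Offset: −28 days → 6 September 2014.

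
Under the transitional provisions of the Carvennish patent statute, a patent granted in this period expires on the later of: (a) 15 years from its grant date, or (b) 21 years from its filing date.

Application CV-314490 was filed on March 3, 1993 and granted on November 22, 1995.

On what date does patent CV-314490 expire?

(a) grant + 15 years → 22 November 2010.
(b) filing + 21 years → 3 March 2014.
Later of the two: 3 March 2014.

2014-03-03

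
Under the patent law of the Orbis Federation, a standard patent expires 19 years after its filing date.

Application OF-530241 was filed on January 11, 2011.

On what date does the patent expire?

January 11, 2030

Filing date + 19 years → 11 January 2030.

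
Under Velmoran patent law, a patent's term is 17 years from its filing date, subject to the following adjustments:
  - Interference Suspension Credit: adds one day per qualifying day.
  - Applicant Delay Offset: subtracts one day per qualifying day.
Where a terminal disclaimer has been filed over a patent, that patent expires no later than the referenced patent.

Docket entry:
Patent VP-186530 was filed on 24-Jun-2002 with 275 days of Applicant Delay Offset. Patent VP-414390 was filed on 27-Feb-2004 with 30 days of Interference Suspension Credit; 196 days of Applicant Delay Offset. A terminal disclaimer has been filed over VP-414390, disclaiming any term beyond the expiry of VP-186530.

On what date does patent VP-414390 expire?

Natural term of VP-414390:
  Base: filing + 17 years → 27 February 2021.
  Interference Suspension Credit: +30 days → 29 March 2021.
  Applicant Delay Offset: −196 days → 14 September 2020.
Expiry of referenced patent VP-186530:
  Base: filing + 17 years → 24 June 2019.
  Applicant Delay Offset: −275 days → 22 September 2018.
Terminal disclaimer: VP-414390 expires on the earlier of 14 September 2020 and 22 September 2018.

2018-09-22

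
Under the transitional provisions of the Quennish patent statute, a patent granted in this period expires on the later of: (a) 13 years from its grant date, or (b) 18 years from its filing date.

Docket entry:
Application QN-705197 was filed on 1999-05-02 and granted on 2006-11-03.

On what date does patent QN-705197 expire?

(a) grant + 13 years → 3 November 2019.
(b) filing + 18 years → 2 May 2017.
Later of the two: 3 November 2019.

2019-11-03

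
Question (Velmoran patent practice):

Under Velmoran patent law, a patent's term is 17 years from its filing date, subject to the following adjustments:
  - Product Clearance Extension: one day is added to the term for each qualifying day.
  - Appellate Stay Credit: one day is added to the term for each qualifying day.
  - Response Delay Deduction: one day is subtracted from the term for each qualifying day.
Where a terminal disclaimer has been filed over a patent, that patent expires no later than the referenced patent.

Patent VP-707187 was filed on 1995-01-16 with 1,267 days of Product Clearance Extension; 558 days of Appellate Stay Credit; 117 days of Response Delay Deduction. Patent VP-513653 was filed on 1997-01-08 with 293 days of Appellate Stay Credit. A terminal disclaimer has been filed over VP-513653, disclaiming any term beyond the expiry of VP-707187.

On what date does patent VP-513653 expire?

October 28, 2014

Natural term of VP-513653:
  Base: filing + 17 years → 8 January 2014.
  Appellate Stay Credit: +293 days → 28 October 2014.
Expiry of referenced patent VP-707187:
  Base: filing + 17 years → 16 January 2012.
  Product Clearance Extension: +1267 days → 6 July 2015.
  Appellate Stay Credit: +558 days → 14 January 2017.
  Response Delay Deduction: −117 days → 19 September 2016.
Terminal disclaimer: VP-513653 expires on the earlier of 28 October 2014 and 19 September 2016.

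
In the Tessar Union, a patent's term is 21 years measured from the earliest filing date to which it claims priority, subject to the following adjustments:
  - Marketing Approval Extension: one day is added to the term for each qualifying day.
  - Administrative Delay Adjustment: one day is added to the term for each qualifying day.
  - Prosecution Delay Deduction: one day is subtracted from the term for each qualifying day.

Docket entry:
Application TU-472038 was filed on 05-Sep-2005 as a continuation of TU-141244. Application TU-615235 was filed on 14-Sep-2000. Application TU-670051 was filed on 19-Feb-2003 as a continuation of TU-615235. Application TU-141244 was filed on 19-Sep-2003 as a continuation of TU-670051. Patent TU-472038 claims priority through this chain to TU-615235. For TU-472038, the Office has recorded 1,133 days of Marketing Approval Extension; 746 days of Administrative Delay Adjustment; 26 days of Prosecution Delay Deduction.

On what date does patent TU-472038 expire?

2026-10-11

Earliest priority filing: 14 September 2000.
Base term: 14 September 2000 + 21 years → 14 September 2021.
Marketing Approval Extension: +1133 days → 21 October 2024.
Administrative Delay Adjustment: +746 days → 6 November 2026.
Prosecution Delay Deduction: −26 days → 11 October 2026.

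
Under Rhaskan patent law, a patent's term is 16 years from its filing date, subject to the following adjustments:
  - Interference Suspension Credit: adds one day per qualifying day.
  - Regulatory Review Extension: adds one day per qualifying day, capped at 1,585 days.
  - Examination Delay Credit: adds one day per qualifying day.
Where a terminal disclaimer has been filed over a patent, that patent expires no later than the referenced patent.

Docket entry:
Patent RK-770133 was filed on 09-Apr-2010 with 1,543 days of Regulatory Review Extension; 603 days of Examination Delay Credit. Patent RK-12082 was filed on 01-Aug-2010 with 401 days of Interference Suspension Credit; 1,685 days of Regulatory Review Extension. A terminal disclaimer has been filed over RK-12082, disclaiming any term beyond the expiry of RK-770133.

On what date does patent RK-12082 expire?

Natural term of RK-12082:
  Base: filing + 16 years → 1 August 2026.
  Interference Suspension Credit: +401 days → 6 September 2027.
  Regulatory Review Extension: 1685 days claimed exceeds the 1585-day cap, so +1585 days → 8 January 2032.
Expiry of referenced patent RK-770133:
  Base: filing + 16 years → 9 April 2026.
  Regulatory Review Extension: 1543 days (within the 1585-day cap) → +1543 days → 30 June 2030.
  Examination Delay Credit: +603 days → 23 February 2032.
Terminal disclaimer: RK-12082 expires on the earlier of 8 January 2032 and 23 February 2032.

January 8, 2032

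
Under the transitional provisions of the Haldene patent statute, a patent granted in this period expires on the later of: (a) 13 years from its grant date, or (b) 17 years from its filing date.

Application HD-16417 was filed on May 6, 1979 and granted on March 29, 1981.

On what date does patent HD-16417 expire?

(a) grant + 13 years → 29 March 1994.
(b) filing + 17 years → 6 May 1996.
Later of the two: 6 May 1996.

1996-05-06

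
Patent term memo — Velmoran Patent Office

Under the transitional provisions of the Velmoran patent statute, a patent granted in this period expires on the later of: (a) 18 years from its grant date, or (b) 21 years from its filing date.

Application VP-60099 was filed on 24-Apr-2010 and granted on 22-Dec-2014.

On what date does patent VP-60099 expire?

2032-12-22

(a) grant + 18 years → 22 December 2032.
(b) filing + 21 years → 24 April 2031.
Later of the two: 22 December 2032.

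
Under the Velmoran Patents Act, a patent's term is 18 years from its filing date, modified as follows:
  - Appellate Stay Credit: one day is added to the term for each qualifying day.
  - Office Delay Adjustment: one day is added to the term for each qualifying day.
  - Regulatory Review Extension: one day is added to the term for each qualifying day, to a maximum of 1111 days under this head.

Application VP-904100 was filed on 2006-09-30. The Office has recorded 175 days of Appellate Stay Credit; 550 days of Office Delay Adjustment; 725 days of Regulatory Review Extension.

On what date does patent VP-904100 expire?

Base term: filing date + 18 years → 30 September 2024.
Appellate Stay Credit: +175 days → 24 March 2025.
Office Delay Adjustment: +550 days → 25 September 2026.
Regulatory Review Extension: 725 days (within the 1111-day cap) → +725 days → 19 September 2028.

September 19, 2028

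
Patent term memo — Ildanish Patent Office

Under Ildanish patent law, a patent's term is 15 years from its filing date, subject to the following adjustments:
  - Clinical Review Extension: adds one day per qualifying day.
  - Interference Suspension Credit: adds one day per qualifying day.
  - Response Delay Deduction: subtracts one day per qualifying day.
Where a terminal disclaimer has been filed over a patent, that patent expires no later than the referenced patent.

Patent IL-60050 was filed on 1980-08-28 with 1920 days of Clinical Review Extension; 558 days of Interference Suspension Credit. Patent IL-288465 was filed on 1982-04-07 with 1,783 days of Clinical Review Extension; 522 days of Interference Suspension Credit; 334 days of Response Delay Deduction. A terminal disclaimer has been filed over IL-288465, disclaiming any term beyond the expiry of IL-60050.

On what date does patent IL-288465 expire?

2002-06-10

Natural term of IL-288465:
  Base: filing + 15 years → 7 April 1997.
  Clinical Review Extension: +1783 days → 23 February 2002.
  Interference Suspension Credit: +522 days → 30 July 2003.
  Response Delay Deduction: −334 days → 30 August 2002.
Expiry of referenced patent IL-60050:
  Base: filing + 15 years → 28 August 1995.
  Clinical Review Extension: +1920 days → 29 November 2000.
  Interference Suspension Credit: +558 days → 10 June 2002.
Terminal disclaimer: IL-288465 expires on the earlier of 30 August 2002 and 10 June 2002.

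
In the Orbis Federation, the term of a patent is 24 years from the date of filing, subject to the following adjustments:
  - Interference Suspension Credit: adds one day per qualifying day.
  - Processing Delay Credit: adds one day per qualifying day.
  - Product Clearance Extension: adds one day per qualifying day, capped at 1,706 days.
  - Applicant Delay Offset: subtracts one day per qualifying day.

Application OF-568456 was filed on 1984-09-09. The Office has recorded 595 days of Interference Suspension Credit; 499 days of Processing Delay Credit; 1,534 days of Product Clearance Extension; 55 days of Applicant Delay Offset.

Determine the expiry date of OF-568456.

Base term: filing date + 24 years → 9 September 2008.
Interference Suspension Credit: +595 days → 27 April 2010.
Processing Delay Credit: +499 days → 8 September 2011.
Product Clearance Extension: 1534 days (within the 1706-day cap) → +1534 days → 20 November 2015.
Applicant Delay Offset: −55 days → 26 September 2015.

2015-09-26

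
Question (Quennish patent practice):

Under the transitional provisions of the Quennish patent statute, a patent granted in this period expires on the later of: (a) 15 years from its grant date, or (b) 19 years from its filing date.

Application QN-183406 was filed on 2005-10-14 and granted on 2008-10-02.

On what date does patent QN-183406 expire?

(a) grant + 15 years → 2 October 2023.
(b) filing + 19 years → 14 October 2024.
Later of the two: 14 October 2024.

October 14, 2024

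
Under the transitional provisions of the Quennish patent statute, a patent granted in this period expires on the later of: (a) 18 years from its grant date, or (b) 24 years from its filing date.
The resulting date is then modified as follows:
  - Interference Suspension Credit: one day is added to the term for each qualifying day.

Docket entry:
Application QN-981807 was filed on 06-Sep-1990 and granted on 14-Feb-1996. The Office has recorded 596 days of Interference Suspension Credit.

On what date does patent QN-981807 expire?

(a) grant + 18 years → 14 February 2014.
(b) filing + 24 years → 6 September 2014.
Later of the two: 6 September 2014.
Interference Suspension Credit: +596 days → 24 April 2016.

2016-04-24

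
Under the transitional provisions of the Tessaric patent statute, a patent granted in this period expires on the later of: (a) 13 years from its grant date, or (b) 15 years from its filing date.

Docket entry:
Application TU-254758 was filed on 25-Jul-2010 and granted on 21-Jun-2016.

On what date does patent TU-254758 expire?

(a) grant + 13 years → 21 June 2029.
(b) filing + 15 years → 25 July 2025.
Later of the two: 21 June 2029.

2029-06-21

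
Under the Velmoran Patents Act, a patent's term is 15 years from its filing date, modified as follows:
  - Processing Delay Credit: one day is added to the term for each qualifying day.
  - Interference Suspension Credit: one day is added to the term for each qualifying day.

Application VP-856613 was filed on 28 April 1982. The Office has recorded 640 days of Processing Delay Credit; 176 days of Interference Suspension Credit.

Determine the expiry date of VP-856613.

Base term: filing date + 15 years → 28 April 1997.
Processing Delay Credit: +640 days → 28 January 1999.
Interference Suspension Credit: +176 days → 23 July 1999.

1999-07-23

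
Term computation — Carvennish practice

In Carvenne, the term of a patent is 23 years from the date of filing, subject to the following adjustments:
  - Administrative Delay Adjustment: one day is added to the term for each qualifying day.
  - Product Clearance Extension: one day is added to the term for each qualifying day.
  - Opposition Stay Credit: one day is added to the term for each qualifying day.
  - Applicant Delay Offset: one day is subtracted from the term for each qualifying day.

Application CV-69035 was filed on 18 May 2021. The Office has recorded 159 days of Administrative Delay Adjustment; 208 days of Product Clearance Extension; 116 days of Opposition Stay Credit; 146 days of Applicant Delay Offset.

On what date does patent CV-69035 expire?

Base term: filing date + 23 years → 18 May 2044.
Administrative Delay Adjustment: +159 days → 24 October 2044.
Product Clearance Extension: +208 days → 20 May 2045.
Opposition Stay Credit: +116 days → 13 September 2045.
Applicant Delay Offset: −146 days → 20 April 2045.

April 20, 2045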